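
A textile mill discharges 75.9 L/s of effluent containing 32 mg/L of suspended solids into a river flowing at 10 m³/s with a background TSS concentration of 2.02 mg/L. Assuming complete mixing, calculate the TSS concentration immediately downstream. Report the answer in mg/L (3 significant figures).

75.9 L/s = 0.0759 m³/s.
Flow-weighted mixing gives C = (0.0759·32 + 10·2.02) / (0.0759 + 10) = 22.63/10.08 = 2.246 mg/L.

2.25 mg/L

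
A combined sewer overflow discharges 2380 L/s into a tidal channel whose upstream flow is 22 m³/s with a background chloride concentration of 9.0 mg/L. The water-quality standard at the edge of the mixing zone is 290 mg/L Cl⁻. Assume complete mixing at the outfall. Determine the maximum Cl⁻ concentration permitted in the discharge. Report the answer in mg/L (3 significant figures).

2380 L/s = 2.38 m³/s.
Mass balance: 290·24.38 = 2.38·Cₑ + 22·9.
Cₑ = (7070 − 198) / 2.38 = 2887 mg/L.

2890 mg/L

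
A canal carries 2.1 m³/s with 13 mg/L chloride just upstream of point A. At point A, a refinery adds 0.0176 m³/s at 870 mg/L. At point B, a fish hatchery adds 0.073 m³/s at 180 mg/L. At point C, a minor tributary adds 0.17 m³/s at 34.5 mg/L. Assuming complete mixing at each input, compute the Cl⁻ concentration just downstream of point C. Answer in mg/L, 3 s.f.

After input A: C = (2.1·13 + 0.0176·870) / 2.118 = 20.12 mg/L.
After input B: C = (2.118·20.12 + 0.073·180) / 2.191 = 25.45 mg/L.
After input C: C = (2.191·25.45 + 0.17·34.5) / 2.361 = 26.1 mg/L.

26.1 mg/L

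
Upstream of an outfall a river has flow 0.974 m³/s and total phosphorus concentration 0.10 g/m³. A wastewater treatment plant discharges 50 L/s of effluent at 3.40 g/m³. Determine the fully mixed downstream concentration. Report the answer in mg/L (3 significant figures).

50 L/s = 0.05 m³/s.
Conservation of mass across the mixing zone: C = (0.05·3.4 + 0.974·0.1) / (0.05 + 0.974) = 0.2674/1.024 = 0.2611 mg/L.

0.261 mg/L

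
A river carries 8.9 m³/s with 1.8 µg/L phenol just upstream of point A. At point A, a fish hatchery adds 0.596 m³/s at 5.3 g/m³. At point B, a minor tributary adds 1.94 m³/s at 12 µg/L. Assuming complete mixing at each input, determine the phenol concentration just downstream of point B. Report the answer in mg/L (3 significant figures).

0.280 mg/L

1.8 µg/L = 0.0018 mg/L.
After input A: C = (8.9·0.0018 + 0.596·5.3) / 9.496 = 0.3343 mg/L.
12 µg/L = 0.012 mg/L.
After input B: C = (9.496·0.3343 + 1.94·0.012) / 11.44 = 0.2797 mg/L.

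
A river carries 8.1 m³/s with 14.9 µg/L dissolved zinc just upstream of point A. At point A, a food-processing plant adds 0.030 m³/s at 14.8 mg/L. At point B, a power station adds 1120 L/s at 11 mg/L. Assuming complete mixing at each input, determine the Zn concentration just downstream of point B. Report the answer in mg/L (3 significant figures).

14.9 µg/L = 0.0149 mg/L.
After input A: C = (8.1·0.0149 + 0.03·14.8) / 8.13 = 0.06946 mg/L.
1120 L/s = 1.12 m³/s.
After input B: C = (8.13·0.06946 + 1.12·11) / 9.25 = 1.393 mg/L.

1.39 mg/L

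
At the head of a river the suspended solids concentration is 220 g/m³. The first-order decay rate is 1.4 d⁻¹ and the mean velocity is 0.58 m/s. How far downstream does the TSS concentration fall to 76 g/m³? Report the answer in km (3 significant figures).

From C = C₀·e^(−kt), t = ln(C₀/C)/k = ln(220/76)/1.4 = 1.063/1.4 = 0.7592 d.
Distance = v·t = 0.58 m/s × 6.56e+04 s = 3.805e+04 m = 38.05 km.

38.0 km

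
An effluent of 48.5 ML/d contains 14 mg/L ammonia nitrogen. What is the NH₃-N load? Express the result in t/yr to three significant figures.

48.5 ML/d = 0.5613 m³/s.
Mass flux = Q·C = 0.5613 m³/s × 14 g/m³ = 7.859 g/s.
= 7.859 g/s × 31.56 = 248 t/yr.

248 t/yr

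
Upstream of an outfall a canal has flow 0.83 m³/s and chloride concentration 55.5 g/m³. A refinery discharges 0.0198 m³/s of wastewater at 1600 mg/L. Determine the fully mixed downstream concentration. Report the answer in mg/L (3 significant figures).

91.5 mg/L

Conservation of mass across the mixing zone: C = (0.0198·1600 + 0.83·55.5) / (0.0198 + 0.83) = 77.75/0.8498 = 91.49 mg/L.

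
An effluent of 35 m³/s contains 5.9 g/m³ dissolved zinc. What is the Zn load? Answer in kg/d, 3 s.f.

Mass flux = Q·C = 35 m³/s × 5.9 g/m³ = 206.5 g/s.
= 206.5 g/s × 86.4 = 1.784e+04 kg/d.

17800 kg/d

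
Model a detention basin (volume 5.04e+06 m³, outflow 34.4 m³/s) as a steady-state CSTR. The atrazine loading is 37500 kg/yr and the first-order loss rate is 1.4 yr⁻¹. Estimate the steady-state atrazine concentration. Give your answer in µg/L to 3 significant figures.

Outflow Q = 34.4 m³/s × 3.156e+07 s/yr = 1.086e+09 m³/yr.
Steady-state CSTR mass balance: W = Q·C + k·V·C, so C = W/(Q + kV).
Q + kV = 1.086e+09 + 1.4·5.04e+06 = 1.093e+09 m³/yr.
C = 37500/1.093e+09 = 3.432e-05 kg/m³ = 0.03432 mg/L = 34.32 µg/L.

34.3 µg/L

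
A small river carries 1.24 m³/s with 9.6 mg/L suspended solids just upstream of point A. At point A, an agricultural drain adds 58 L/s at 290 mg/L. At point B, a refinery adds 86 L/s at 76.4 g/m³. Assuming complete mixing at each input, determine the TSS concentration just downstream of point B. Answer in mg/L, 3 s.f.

25.5 mg/L

58 L/s = 0.058 m³/s.
After input A: C = (1.24·9.6 + 0.058·290) / 1.298 = 22.13 mg/L.
86 L/s = 0.086 m³/s.
After input B: C = (1.298·22.13 + 0.086·76.4) / 1.384 = 25.5 mg/L.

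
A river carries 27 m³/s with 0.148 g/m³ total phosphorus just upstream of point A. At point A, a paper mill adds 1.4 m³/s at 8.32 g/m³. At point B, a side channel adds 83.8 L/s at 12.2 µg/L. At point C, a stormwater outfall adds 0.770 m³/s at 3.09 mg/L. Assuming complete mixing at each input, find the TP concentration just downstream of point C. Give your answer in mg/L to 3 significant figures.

0.616 mg/L

After input A: C = (27·0.148 + 1.4·8.32) / 28.4 = 0.5508 mg/L.
83.8 L/s = 0.0838 m³/s.
12.2 µg/L = 0.0122 mg/L.
After input B: C = (28.4·0.5508 + 0.0838·0.0122) / 28.48 = 0.5493 mg/L.
After input C: C = (28.48·0.5493 + 0.77·3.09) / 29.25 = 0.6161 mg/L.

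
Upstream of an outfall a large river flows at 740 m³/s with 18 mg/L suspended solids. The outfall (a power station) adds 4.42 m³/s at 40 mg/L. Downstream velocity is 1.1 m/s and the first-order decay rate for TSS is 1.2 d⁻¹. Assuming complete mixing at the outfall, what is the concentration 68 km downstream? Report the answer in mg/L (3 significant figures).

7.68 mg/L

After complete mixing, C₀ = (4.42·40 + 740·18) / 744.4 = 18.13 mg/L.
Travel time t = 6.8e+04 m / 1.1 m/s = 6.182e+04 s = 0.7155 d.
C = 18.13·exp(−1.2·0.7155) = 18.13·0.4238 = 7.683 mg/L.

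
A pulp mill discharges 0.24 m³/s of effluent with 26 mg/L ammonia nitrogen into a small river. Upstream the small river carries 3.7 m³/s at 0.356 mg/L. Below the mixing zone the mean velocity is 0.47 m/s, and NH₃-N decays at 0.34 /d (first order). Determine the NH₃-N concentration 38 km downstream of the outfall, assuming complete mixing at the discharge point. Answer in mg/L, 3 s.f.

After complete mixing, C₀ = (0.24·26 + 3.7·0.356) / 3.94 = 1.918 mg/L.
Travel time t = 3.8e+04 m / 0.47 m/s = 8.085e+04 s = 0.9358 d.
C = 1.918·exp(−0.34·0.9358) = 1.918·0.7275 = 1.395 mg/L.

1.40 mg/L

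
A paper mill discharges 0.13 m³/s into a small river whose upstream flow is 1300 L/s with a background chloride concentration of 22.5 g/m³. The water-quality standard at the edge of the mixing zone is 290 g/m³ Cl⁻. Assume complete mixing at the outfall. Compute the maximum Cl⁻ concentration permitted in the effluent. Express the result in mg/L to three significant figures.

1300 L/s = 1.3 m³/s.
Mass balance: 290·1.43 = 0.13·Cₑ + 1.3·22.5.
Cₑ = (414.7 − 29.25) / 0.13 = 2965 mg/L.

2970 mg/L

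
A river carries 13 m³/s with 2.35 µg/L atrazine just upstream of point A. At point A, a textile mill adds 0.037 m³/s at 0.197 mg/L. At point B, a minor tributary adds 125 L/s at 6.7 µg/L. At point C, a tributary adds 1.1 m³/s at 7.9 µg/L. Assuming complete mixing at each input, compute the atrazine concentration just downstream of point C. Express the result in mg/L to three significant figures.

0.00332 mg/L

2.35 µg/L = 0.00235 mg/L.
After input A: C = (13·0.00235 + 0.037·0.197) / 13.04 = 0.002902 mg/L.
125 L/s = 0.125 m³/s.
6.7 µg/L = 0.0067 mg/L.
After input B: C = (13.04·0.002902 + 0.125·0.0067) / 13.16 = 0.002938 mg/L.
7.9 µg/L = 0.0079 mg/L.
After input C: C = (13.16·0.002938 + 1.1·0.0079) / 14.26 = 0.003321 mg/L.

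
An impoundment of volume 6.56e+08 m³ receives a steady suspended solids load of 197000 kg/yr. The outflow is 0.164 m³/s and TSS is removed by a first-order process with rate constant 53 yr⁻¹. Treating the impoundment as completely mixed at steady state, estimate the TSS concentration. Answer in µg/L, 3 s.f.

5.67 µg/L

Outflow Q = 0.164 m³/s × 3.156e+07 s/yr = 5.175e+06 m³/yr.
Steady-state CSTR mass balance: W = Q·C + k·V·C, so C = W/(Q + kV).
Q + kV = 5.175e+06 + 53·6.56e+08 = 3.477e+10 m³/yr.
C = 197000/3.477e+10 = 5.665e-06 kg/m³ = 0.005665 mg/L = 5.665 µg/L.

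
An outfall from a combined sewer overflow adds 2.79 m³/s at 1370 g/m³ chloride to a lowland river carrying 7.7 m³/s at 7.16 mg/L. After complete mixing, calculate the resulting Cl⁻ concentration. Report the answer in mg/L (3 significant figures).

370 mg/L

By mass balance at complete mixing, C = (2.79·1370 + 7.7·7.16) / (2.79 + 7.7) = 3877/10.49 = 369.6 mg/L.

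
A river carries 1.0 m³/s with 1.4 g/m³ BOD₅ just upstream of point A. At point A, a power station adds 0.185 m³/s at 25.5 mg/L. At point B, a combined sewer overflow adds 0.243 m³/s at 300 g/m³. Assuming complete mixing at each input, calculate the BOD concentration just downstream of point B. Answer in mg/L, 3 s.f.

After input A: C = (1·1.4 + 0.185·25.5) / 1.185 = 5.162 mg/L.
After input B: C = (1.185·5.162 + 0.243·300) / 1.428 = 55.33 mg/L.

55.3 mg/L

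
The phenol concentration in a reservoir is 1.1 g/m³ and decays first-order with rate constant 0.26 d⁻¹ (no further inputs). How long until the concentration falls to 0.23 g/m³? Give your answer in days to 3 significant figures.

6.02 d

t = ln(C₀/C)/k = ln(1.1/0.23)/0.26 = 1.565/0.26 = 6.019 d.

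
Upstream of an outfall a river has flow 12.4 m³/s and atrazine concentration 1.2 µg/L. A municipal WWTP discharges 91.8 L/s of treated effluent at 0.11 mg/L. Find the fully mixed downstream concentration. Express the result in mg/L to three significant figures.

91.8 L/s = 0.0918 m³/s.
1.2 µg/L = 0.0012 mg/L.
Flow-weighted mixing gives C = (0.0918·0.11 + 12.4·0.0012) / (0.0918 + 12.4) = 0.02498/12.49 = 0.002 mg/L.

0.00200 mg/L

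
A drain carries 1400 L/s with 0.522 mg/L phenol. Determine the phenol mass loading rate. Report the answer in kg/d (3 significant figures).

63.1 kg/d

1400 L/s = 1.4 m³/s.
Mass flux = Q·C = 1.4 m³/s × 0.522 g/m³ = 0.7308 g/s.
= 0.7308 g/s × 86.4 = 63.14 kg/d.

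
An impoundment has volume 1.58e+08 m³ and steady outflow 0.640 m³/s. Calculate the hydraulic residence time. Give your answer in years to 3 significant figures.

Q = 0.640 m³/s × 3.156e+07 s/yr = 2.02e+07 m³/yr.
Hydraulic residence time τ = V/Q = 1.58e+08/2.02e+07 = 7.823 yr.

7.82 yr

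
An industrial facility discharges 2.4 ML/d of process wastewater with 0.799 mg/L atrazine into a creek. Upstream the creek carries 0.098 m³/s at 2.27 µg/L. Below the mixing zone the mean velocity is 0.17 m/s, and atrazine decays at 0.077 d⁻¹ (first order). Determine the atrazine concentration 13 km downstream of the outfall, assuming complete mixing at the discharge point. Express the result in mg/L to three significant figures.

2.4 ML/d = 0.02778 m³/s.
2.27 µg/L = 0.00227 mg/L.
After complete mixing, C₀ = (0.02778·0.799 + 0.098·0.00227) / 0.1258 = 0.1782 mg/L.
Travel time t = 1.3e+04 m / 0.17 m/s = 7.647e+04 s = 0.8851 d.
C = 0.1782·exp(−0.077·0.8851) = 0.1782·0.9341 = 0.1665 mg/L.

0.166 mg/L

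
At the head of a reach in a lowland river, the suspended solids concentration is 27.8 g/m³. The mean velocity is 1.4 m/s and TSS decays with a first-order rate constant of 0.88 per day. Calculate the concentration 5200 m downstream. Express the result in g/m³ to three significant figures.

Travel time t = 5200 m / 1.4 m/s = 5200/1.4 = 3714 s = 0.04299 d.
First-order decay: C = 27.8·exp(−0.88·0.04299) = 27.8·0.9629 = 26.77 g/m³.

26.8 g/m³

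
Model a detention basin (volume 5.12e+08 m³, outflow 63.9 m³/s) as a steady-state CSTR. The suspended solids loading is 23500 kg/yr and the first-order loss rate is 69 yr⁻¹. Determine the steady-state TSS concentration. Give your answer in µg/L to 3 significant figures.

Outflow Q = 63.9 m³/s × 3.156e+07 s/yr = 2.017e+09 m³/yr.
Steady-state CSTR mass balance: W = Q·C + k·V·C, so C = W/(Q + kV).
Q + kV = 2.017e+09 + 69·5.12e+08 = 3.734e+10 m³/yr.
C = 23500/3.734e+10 = 6.293e-07 kg/m³ = 0.0006293 mg/L = 0.6293 µg/L.

0.629 µg/L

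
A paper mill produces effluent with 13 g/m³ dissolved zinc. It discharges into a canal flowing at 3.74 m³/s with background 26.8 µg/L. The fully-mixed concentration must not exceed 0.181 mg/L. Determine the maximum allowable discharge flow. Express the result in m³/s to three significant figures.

0.0450 m³/s

26.8 µg/L = 0.0268 mg/L.
Mass balance at complete mixing: C_std·(Q_w + Q_r) = Q_w·C_e + Q_r·C_b.
Rearranging, Q_w = Q_r·(C_std − C_b)/(C_e − C_std) = 3.74·(0.181 − 0.0268) / (13 − 0.181) = 0.04499 m³/s.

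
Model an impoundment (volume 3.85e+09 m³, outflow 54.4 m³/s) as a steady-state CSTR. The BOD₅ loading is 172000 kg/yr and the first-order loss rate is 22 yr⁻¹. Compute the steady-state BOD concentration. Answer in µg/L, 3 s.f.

1.99 µg/L

Outflow Q = 54.4 m³/s × 3.156e+07 s/yr = 1.717e+09 m³/yr.
Steady-state CSTR mass balance: W = Q·C + k·V·C, so C = W/(Q + kV).
Q + kV = 1.717e+09 + 22·3.85e+09 = 8.642e+10 m³/yr.
C = 172000/8.642e+10 = 1.99e-06 kg/m³ = 0.00199 mg/L = 1.99 µg/L.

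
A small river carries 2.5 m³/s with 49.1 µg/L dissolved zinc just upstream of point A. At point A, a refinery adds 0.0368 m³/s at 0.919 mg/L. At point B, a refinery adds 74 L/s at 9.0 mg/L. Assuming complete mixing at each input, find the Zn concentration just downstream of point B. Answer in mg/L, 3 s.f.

49.1 µg/L = 0.0491 mg/L.
After input A: C = (2.5·0.0491 + 0.0368·0.919) / 2.537 = 0.06172 mg/L.
74 L/s = 0.074 m³/s.
After input B: C = (2.537·0.06172 + 0.074·9) / 2.611 = 0.3151 mg/L.

0.315 mg/L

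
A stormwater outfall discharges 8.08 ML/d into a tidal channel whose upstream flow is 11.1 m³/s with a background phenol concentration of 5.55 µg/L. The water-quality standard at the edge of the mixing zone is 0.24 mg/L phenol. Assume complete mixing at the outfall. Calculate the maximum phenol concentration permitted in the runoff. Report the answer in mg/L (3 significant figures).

8.08 ML/d = 0.09352 m³/s.
5.55 µg/L = 0.00555 mg/L.
Mass balance: 0.24·11.19 = 0.09352·Cₑ + 11.1·0.00555.
Cₑ = (2.686 − 0.06161) / 0.09352 = 28.07 mg/L.

28.1 mg/L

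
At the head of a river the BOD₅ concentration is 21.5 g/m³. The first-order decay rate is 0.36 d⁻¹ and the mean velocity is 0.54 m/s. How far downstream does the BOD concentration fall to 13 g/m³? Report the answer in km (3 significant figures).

65.2 km

From C = C₀·e^(−kt), t = ln(C₀/C)/k = ln(21.5/13)/0.36 = 0.5031/0.36 = 1.398 d.
Distance = v·t = 0.54 m/s × 1.207e+05 s = 6.52e+04 m = 65.2 km.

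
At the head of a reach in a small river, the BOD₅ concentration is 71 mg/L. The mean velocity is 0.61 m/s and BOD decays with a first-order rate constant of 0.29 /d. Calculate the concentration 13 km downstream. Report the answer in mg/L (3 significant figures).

Travel time t = 13 km / 0.61 m/s = 1.3e+04/0.61 = 2.131e+04 s = 0.2467 d.
First-order decay: C = 71·exp(−0.29·0.2467) = 71·0.931 = 66.1 mg/L.

66.1 mg/L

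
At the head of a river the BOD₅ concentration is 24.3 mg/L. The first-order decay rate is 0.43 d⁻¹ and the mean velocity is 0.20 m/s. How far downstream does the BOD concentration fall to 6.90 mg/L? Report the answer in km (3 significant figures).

50.6 km

From C = C₀·e^(−kt), t = ln(C₀/C)/k = ln(24.3/6.90)/0.43 = 1.259/0.43 = 2.928 d.
Distance = v·t = 0.20 m/s × 2.53e+05 s = 5.059e+04 m = 50.59 km.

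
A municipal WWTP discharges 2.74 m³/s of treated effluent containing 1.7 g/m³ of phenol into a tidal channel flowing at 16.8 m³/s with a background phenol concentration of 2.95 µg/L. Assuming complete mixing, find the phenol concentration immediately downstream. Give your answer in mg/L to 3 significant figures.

0.241 mg/L

2.95 µg/L = 0.00295 mg/L.
Conservation of mass across the mixing zone: C = (2.74·1.7 + 16.8·0.00295) / (2.74 + 16.8) = 4.708/19.54 = 0.2409 mg/L.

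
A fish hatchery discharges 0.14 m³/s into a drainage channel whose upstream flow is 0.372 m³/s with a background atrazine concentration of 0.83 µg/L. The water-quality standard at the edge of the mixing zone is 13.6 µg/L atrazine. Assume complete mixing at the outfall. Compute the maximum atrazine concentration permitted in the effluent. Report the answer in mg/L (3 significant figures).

0.0475 mg/L

0.83 µg/L = 0.00083 mg/L.
13.6 µg/L = 0.0136 mg/L.
Mass balance: 0.0136·0.512 = 0.14·Cₑ + 0.372·0.00083.
Cₑ = (0.006963 − 0.0003088) / 0.14 = 0.04753 mg/L.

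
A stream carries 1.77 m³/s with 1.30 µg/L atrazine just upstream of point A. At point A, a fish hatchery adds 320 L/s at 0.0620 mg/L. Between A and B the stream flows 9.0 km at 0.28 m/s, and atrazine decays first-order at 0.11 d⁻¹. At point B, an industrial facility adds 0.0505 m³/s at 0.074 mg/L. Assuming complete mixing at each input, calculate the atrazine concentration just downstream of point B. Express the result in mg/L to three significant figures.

0.0117 mg/L

1.30 µg/L = 0.0013 mg/L.
320 L/s = 0.32 m³/s.
After input A: C = (1.77·0.0013 + 0.32·0.062) / 2.09 = 0.01059 mg/L.
Over the 9.0 km reach to input B (t = 3.214e+04 s = 0.372 d), decay gives C = 0.01059·exp(−0.11·0.372) = 0.01017 mg/L.
After input B: C = (2.09·0.01017 + 0.0505·0.074) / 2.14 = 0.01167 mg/L.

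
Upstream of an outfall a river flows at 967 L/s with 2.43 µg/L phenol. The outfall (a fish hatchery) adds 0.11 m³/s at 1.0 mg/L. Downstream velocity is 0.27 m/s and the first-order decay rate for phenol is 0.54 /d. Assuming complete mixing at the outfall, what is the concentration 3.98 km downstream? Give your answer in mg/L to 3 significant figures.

967 L/s = 0.967 m³/s.
2.43 µg/L = 0.00243 mg/L.
After complete mixing, C₀ = (0.11·1 + 0.967·0.00243) / 1.077 = 0.1043 mg/L.
Travel time t = 3980 m / 0.27 m/s = 1.474e+04 s = 0.1706 d.
C = 0.1043·exp(−0.54·0.1706) = 0.1043·0.912 = 0.09514 mg/L.

0.0951 mg/L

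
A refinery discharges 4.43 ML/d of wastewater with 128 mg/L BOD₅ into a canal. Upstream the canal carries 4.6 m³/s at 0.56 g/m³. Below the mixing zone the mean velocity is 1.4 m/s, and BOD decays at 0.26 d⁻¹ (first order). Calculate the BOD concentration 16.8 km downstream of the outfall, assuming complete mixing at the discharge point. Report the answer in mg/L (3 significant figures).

4.43 ML/d = 0.05127 m³/s.
After complete mixing, C₀ = (0.05127·128 + 4.6·0.56) / 4.651 = 1.965 mg/L.
Travel time t = 1.68e+04 m / 1.4 m/s = 1.2e+04 s = 0.1389 d.
C = 1.965·exp(−0.26·0.1389) = 1.965·0.9645 = 1.895 mg/L.

1.90 mg/L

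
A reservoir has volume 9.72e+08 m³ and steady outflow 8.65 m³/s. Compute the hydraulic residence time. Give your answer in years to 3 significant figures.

Q = 8.65 m³/s × 3.156e+07 s/yr = 2.73e+08 m³/yr.
Hydraulic residence time τ = V/Q = 9.72e+08/2.73e+08 = 3.561 yr.

3.56 yr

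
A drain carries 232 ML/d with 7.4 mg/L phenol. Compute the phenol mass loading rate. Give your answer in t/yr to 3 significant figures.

232 ML/d = 2.685 m³/s.
Mass flux = Q·C = 2.685 m³/s × 7.4 g/m³ = 19.87 g/s.
= 19.87 g/s × 31.56 = 627.1 t/yr.

627 t/yr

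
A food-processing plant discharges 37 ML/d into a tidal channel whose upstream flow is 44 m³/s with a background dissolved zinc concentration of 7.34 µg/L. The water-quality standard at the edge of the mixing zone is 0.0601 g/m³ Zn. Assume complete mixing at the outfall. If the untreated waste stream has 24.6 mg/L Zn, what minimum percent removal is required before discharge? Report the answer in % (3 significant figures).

37 ML/d = 0.4282 m³/s.
7.34 µg/L = 0.00734 mg/L.
Mass balance: 0.0601·44.43 = 0.4282·Cₑ + 44·0.00734.
Cₑ = (2.67 − 0.323) / 0.4282 = 5.481 mg/L.
Required removal = 1 − 5.481/24.6 = 77.72 %.

77.7 %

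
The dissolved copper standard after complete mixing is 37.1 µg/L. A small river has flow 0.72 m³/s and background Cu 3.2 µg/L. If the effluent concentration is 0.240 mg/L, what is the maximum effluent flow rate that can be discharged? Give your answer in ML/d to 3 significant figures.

10.4 ML/d

3.2 µg/L = 0.0032 mg/L.
37.1 µg/L = 0.0371 mg/L.
Mass balance at complete mixing: C_std·(Q_w + Q_r) = Q_w·C_e + Q_r·C_b.
Rearranging, Q_w = Q_r·(C_std − C_b)/(C_e − C_std) = 0.72·(0.0371 − 0.0032) / (0.24 − 0.0371) = 0.1203 m³/s.
= 10.39 ML/d.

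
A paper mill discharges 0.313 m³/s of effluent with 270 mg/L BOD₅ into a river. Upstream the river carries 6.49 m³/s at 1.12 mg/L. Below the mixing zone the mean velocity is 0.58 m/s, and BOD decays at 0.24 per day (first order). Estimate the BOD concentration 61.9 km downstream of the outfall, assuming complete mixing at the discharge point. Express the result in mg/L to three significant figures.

After complete mixing, C₀ = (0.313·270 + 6.49·1.12) / 6.803 = 13.49 mg/L.
Travel time t = 6.19e+04 m / 0.58 m/s = 1.067e+05 s = 1.235 d.
C = 13.49·exp(−0.24·1.235) = 13.49·0.7434 = 10.03 mg/L.

10.0 mg/L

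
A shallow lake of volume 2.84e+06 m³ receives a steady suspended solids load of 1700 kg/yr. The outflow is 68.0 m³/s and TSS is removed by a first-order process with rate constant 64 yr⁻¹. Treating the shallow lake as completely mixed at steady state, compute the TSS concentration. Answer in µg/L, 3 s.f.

Outflow Q = 68.0 m³/s × 3.156e+07 s/yr = 2.146e+09 m³/yr.
Steady-state CSTR mass balance: W = Q·C + k·V·C, so C = W/(Q + kV).
Q + kV = 2.146e+09 + 64·2.84e+06 = 2.328e+09 m³/yr.
C = 1700/2.328e+09 = 7.303e-07 kg/m³ = 0.0007303 mg/L = 0.7303 µg/L.

0.730 µg/L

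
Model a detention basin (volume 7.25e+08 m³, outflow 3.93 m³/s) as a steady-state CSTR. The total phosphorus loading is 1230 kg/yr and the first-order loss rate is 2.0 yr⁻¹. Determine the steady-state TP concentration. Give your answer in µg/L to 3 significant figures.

0.781 µg/L

Outflow Q = 3.93 m³/s × 3.156e+07 s/yr = 1.24e+08 m³/yr.
Steady-state CSTR mass balance: W = Q·C + k·V·C, so C = W/(Q + kV).
Q + kV = 1.24e+08 + 2.0·7.25e+08 = 1.574e+09 m³/yr.
C = 1230/1.574e+09 = 7.814e-07 kg/m³ = 0.0007814 mg/L = 0.7814 µg/L.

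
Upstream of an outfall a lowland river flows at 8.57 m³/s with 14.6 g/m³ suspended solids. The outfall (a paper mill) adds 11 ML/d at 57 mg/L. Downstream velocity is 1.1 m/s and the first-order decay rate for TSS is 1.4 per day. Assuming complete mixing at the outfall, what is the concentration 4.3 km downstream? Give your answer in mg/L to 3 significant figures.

11 ML/d = 0.1273 m³/s.
After complete mixing, C₀ = (0.1273·57 + 8.57·14.6) / 8.697 = 15.22 mg/L.
Travel time t = 4300 m / 1.1 m/s = 3909 s = 0.04524 d.
C = 15.22·exp(−1.4·0.04524) = 15.22·0.9386 = 14.29 mg/L.

14.3 mg/L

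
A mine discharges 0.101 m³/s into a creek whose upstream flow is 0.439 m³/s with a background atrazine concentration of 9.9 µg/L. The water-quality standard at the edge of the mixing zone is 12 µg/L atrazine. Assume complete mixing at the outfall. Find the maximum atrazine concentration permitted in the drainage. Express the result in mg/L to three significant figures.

9.9 µg/L = 0.0099 mg/L.
12 µg/L = 0.012 mg/L.
Mass balance: 0.012·0.54 = 0.101·Cₑ + 0.439·0.0099.
Cₑ = (0.00648 − 0.004346) / 0.101 = 0.02113 mg/L.

0.0211 mg/L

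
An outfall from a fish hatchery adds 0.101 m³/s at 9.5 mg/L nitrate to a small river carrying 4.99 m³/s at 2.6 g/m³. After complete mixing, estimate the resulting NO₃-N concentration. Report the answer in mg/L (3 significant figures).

By mass balance at complete mixing, C = (0.101·9.5 + 4.99·2.6) / (0.101 + 4.99) = 13.93/5.091 = 2.737 mg/L.

2.74 mg/L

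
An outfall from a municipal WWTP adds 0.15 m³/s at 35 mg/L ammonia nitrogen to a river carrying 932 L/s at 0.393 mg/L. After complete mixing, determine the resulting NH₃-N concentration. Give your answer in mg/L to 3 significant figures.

5.19 mg/L

932 L/s = 0.932 m³/s.
By mass balance at complete mixing, C = (0.15·35 + 0.932·0.393) / (0.15 + 0.932) = 5.616/1.082 = 5.191 mg/L.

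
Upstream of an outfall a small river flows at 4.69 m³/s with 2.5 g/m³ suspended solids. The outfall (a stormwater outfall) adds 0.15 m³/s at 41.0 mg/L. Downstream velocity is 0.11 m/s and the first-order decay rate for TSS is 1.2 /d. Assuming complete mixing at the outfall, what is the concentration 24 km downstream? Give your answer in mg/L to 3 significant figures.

After complete mixing, C₀ = (0.15·41 + 4.69·2.5) / 4.84 = 3.693 mg/L.
Travel time t = 2.4e+04 m / 0.11 m/s = 2.182e+05 s = 2.525 d.
C = 3.693·exp(−1.2·2.525) = 3.693·0.0483 = 0.1784 mg/L.

0.178 mg/L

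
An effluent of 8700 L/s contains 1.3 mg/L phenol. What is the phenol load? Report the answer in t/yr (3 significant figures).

8700 L/s = 8.7 m³/s.
Mass flux = Q·C = 8.7 m³/s × 1.3 g/m³ = 11.31 g/s.
= 11.31 g/s × 31.56 = 356.9 t/yr.

357 t/yr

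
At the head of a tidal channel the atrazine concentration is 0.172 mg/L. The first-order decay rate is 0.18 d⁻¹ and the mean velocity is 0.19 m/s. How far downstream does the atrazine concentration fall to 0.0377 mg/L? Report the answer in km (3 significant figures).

From C = C₀·e^(−kt), t = ln(C₀/C)/k = ln(0.172/0.0377)/0.18 = 1.518/0.18 = 8.432 d.
Distance = v·t = 0.19 m/s × 7.286e+05 s = 1.384e+05 m = 138.4 km.

138 km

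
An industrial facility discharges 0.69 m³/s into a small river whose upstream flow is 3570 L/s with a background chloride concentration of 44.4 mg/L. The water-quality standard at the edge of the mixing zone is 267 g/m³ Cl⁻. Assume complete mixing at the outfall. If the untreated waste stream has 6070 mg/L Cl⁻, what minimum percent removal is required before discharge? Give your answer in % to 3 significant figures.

3570 L/s = 3.57 m³/s.
Mass balance: 267·4.26 = 0.69·Cₑ + 3.57·44.4.
Cₑ = (1137 − 158.5) / 0.69 = 1419 mg/L.
Required removal = 1 − 1419/6070 = 76.63 %.

76.6 %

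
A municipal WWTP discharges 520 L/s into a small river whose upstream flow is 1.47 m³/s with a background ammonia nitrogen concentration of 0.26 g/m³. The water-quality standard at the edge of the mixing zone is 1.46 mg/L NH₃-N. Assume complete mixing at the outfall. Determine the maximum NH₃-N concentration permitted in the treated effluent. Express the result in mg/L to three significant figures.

4.85 mg/L

520 L/s = 0.52 m³/s.
Mass balance: 1.46·1.99 = 0.52·Cₑ + 1.47·0.26.
Cₑ = (2.905 − 0.3822) / 0.52 = 4.852 mg/L.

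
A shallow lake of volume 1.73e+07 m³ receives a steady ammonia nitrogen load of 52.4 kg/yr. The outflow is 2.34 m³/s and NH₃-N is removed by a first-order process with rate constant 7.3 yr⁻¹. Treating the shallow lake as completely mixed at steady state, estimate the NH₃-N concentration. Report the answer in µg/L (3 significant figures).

Outflow Q = 2.34 m³/s × 3.156e+07 s/yr = 7.384e+07 m³/yr.
Steady-state CSTR mass balance: W = Q·C + k·V·C, so C = W/(Q + kV).
Q + kV = 7.384e+07 + 7.3·1.73e+07 = 2.001e+08 m³/yr.
C = 52.4/2.001e+08 = 2.618e-07 kg/m³ = 0.0002618 mg/L = 0.2618 µg/L.

0.262 µg/L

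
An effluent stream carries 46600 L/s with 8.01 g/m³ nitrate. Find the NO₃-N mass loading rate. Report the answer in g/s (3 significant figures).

46600 L/s = 46.6 m³/s.
Mass flux = Q·C = 46.6 m³/s × 8.01 g/m³ = 373.3 g/s.

373 g/s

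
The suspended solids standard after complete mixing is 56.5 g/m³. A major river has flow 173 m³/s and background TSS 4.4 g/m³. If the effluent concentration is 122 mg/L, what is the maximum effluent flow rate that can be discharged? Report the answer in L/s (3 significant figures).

Mass balance at complete mixing: C_std·(Q_w + Q_r) = Q_w·C_e + Q_r·C_b.
Rearranging, Q_w = Q_r·(C_std − C_b)/(C_e − C_std) = 173·(56.5 − 4.4) / (122 − 56.5) = 137.6 m³/s.
= 1.376e+05 L/s.

138000 L/s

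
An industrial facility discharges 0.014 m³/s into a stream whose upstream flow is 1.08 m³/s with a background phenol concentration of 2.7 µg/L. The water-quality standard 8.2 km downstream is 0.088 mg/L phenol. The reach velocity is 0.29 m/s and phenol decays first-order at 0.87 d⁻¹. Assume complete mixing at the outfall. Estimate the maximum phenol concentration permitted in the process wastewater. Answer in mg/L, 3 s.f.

8.93 mg/L

2.7 µg/L = 0.0027 mg/L.
Travel time to the compliance point: t = 8200/0.29 = 2.828e+04 s = 0.3273 d; decay factor exp(−0.87·0.3273) = 0.7522.
So the concentration just after mixing may be at most 0.088/0.7522 = 0.117 mg/L.
Mass balance: 0.117·1.094 = 0.014·Cₑ + 1.08·0.0027.
Cₑ = (0.128 − 0.002916) / 0.014 = 8.933 mg/L.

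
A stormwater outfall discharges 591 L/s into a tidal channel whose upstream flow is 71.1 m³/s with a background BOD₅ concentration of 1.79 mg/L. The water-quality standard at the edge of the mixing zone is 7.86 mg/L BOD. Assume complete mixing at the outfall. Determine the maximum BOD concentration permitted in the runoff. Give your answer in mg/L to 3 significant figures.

738 mg/L

591 L/s = 0.591 m³/s.
Mass balance: 7.86·71.69 = 0.591·Cₑ + 71.1·1.79.
Cₑ = (563.5 − 127.3) / 0.591 = 738.1 mg/L.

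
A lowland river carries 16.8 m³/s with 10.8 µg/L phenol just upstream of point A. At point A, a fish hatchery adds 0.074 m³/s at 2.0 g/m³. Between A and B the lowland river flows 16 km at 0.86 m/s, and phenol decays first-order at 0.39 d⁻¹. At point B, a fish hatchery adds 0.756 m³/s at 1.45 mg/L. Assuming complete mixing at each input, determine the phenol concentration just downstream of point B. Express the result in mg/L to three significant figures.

10.8 µg/L = 0.0108 mg/L.
After input A: C = (16.8·0.0108 + 0.074·2) / 16.87 = 0.01952 mg/L.
Over the 16 km reach to input B (t = 1.86e+04 s = 0.2153 d), decay gives C = 0.01952·exp(−0.39·0.2153) = 0.01795 mg/L.
After input B: C = (16.87·0.01795 + 0.756·1.45) / 17.63 = 0.07936 mg/L.

0.0794 mg/L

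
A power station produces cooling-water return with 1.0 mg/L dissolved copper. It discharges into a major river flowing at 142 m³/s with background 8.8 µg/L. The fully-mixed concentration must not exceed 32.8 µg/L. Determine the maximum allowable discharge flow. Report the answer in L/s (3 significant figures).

8.8 µg/L = 0.0088 mg/L.
32.8 µg/L = 0.0328 mg/L.
Mass balance at complete mixing: C_std·(Q_w + Q_r) = Q_w·C_e + Q_r·C_b.
Rearranging, Q_w = Q_r·(C_std − C_b)/(C_e − C_std) = 142·(0.0328 − 0.0088) / (1 − 0.0328) = 3.524 m³/s.
= 3524 L/s.

3520 L/s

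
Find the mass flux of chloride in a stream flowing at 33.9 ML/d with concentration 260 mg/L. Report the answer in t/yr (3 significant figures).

33.9 ML/d = 0.3924 m³/s.
Mass flux = Q·C = 0.3924 m³/s × 260 g/m³ = 102 g/s.
= 102 g/s × 31.56 = 3219 t/yr.

3220 t/yr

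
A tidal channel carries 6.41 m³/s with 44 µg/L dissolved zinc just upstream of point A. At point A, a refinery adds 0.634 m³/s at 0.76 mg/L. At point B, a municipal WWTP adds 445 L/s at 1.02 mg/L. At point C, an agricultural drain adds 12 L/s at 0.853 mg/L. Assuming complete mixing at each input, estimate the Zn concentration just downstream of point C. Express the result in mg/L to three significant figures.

44 µg/L = 0.044 mg/L.
After input A: C = (6.41·0.044 + 0.634·0.76) / 7.044 = 0.1084 mg/L.
445 L/s = 0.445 m³/s.
After input B: C = (7.044·0.1084 + 0.445·1.02) / 7.489 = 0.1626 mg/L.
12 L/s = 0.012 m³/s.
After input C: C = (7.489·0.1626 + 0.012·0.853) / 7.501 = 0.1637 mg/L.

0.164 mg/L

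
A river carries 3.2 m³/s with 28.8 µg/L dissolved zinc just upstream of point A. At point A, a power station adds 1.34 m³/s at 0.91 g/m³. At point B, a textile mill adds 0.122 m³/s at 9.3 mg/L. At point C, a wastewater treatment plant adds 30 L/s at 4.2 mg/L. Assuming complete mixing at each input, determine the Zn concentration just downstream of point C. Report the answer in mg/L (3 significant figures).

0.548 mg/L

28.8 µg/L = 0.0288 mg/L.
After input A: C = (3.2·0.0288 + 1.34·0.91) / 4.54 = 0.2889 mg/L.
After input B: C = (4.54·0.2889 + 0.122·9.3) / 4.662 = 0.5247 mg/L.
30 L/s = 0.03 m³/s.
After input C: C = (4.662·0.5247 + 0.03·4.2) / 4.692 = 0.5482 mg/L.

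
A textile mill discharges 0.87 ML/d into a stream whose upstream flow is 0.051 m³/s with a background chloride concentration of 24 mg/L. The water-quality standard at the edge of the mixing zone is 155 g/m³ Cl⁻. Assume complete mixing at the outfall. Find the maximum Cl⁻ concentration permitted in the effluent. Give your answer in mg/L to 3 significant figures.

818 mg/L

0.87 ML/d = 0.01007 m³/s.
Mass balance: 155·0.06107 = 0.01007·Cₑ + 0.051·24.
Cₑ = (9.466 − 1.224) / 0.01007 = 818.5 mg/L.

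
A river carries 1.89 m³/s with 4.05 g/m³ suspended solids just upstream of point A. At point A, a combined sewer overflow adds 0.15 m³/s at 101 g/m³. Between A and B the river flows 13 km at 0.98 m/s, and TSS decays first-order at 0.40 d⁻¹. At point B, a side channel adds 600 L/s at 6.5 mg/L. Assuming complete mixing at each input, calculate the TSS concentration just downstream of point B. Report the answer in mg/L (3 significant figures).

After input A: C = (1.89·4.05 + 0.15·101) / 2.04 = 11.18 mg/L.
Over the 13 km reach to input B (t = 1.327e+04 s = 0.1535 d), decay gives C = 11.18·exp(−0.40·0.1535) = 10.51 mg/L.
600 L/s = 0.6 m³/s.
After input B: C = (2.04·10.51 + 0.6·6.5) / 2.64 = 9.601 mg/L.

9.60 mg/L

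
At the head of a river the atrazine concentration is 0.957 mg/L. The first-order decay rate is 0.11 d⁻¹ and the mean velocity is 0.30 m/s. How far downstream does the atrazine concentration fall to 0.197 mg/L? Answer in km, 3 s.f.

From C = C₀·e^(−kt), t = ln(C₀/C)/k = ln(0.957/0.197)/0.11 = 1.581/0.11 = 14.37 d.
Distance = v·t = 0.30 m/s × 1.241e+06 s = 3.724e+05 m = 372.4 km.

372 km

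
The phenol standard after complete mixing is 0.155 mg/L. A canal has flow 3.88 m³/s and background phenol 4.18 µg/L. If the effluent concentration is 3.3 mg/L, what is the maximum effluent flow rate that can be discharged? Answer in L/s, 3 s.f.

186 L/s

4.18 µg/L = 0.00418 mg/L.
Mass balance at complete mixing: C_std·(Q_w + Q_r) = Q_w·C_e + Q_r·C_b.
Rearranging, Q_w = Q_r·(C_std − C_b)/(C_e − C_std) = 3.88·(0.155 − 0.00418) / (3.3 − 0.155) = 0.1861 m³/s.
= 186.1 L/s.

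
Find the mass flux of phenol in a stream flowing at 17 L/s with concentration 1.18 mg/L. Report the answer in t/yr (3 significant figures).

0.633 t/yr

17 L/s = 0.017 m³/s.
Mass flux = Q·C = 0.017 m³/s × 1.18 g/m³ = 0.02006 g/s.
= 0.02006 g/s × 31.56 = 0.633 t/yr.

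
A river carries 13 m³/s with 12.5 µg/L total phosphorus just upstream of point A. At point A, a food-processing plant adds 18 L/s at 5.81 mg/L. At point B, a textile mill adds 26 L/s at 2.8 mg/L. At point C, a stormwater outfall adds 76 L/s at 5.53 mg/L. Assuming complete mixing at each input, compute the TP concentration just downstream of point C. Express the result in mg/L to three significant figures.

12.5 µg/L = 0.0125 mg/L.
18 L/s = 0.018 m³/s.
After input A: C = (13·0.0125 + 0.018·5.81) / 13.02 = 0.02052 mg/L.
26 L/s = 0.026 m³/s.
After input B: C = (13.02·0.02052 + 0.026·2.8) / 13.04 = 0.02606 mg/L.
76 L/s = 0.076 m³/s.
After input C: C = (13.04·0.02606 + 0.076·5.53) / 13.12 = 0.05794 mg/L.

0.0579 mg/L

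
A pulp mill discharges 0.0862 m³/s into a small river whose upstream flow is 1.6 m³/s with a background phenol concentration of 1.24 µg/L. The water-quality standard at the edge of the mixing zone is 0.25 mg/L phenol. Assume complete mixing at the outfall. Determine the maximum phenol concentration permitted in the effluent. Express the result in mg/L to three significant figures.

1.24 µg/L = 0.00124 mg/L.
Mass balance: 0.25·1.686 = 0.0862·Cₑ + 1.6·0.00124.
Cₑ = (0.4216 − 0.001984) / 0.0862 = 4.867 mg/L.

4.87 mg/L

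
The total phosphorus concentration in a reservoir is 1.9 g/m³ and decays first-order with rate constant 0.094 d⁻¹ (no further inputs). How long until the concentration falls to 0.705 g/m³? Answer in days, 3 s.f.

10.5 d

t = ln(C₀/C)/k = ln(1.9/0.705)/0.094 = 0.9914/0.094 = 10.55 d.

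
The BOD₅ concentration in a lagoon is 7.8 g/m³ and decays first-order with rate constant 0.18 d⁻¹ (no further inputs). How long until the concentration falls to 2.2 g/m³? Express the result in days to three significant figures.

7.03 d

t = ln(C₀/C)/k = ln(7.8/2.2)/0.18 = 1.266/0.18 = 7.031 d.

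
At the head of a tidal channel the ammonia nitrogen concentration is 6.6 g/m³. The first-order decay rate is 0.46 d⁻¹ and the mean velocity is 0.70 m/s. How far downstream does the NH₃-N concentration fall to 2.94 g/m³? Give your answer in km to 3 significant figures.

From C = C₀·e^(−kt), t = ln(C₀/C)/k = ln(6.6/2.94)/0.46 = 0.8087/0.46 = 1.758 d.
Distance = v·t = 0.70 m/s × 1.519e+05 s = 1.063e+05 m = 106.3 km.

106 km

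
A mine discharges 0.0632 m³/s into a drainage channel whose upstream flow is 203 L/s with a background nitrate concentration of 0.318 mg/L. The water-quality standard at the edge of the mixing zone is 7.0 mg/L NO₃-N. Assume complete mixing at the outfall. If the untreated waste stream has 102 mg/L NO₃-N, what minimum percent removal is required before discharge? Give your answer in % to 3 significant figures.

203 L/s = 0.203 m³/s.
Mass balance: 7·0.2662 = 0.0632·Cₑ + 0.203·0.318.
Cₑ = (1.863 − 0.06455) / 0.0632 = 28.46 mg/L.
Required removal = 1 − 28.46/102 = 72.1 %.

72.1 %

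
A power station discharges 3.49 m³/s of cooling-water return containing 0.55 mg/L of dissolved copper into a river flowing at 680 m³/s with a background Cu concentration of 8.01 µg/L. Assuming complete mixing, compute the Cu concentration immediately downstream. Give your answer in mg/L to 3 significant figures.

8.01 µg/L = 0.00801 mg/L.
Flow-weighted mixing gives C = (3.49·0.55 + 680·0.00801) / (3.49 + 680) = 7.366/683.5 = 0.01078 mg/L.

0.0108 mg/L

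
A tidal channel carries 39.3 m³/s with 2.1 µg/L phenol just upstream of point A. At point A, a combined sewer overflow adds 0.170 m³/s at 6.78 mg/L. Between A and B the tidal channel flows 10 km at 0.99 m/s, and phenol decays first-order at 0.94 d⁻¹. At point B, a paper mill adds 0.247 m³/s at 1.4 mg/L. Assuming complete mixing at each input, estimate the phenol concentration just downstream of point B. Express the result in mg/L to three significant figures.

2.1 µg/L = 0.0021 mg/L.
After input A: C = (39.3·0.0021 + 0.17·6.78) / 39.47 = 0.03129 mg/L.
Over the 10 km reach to input B (t = 1.01e+04 s = 0.1169 d), decay gives C = 0.03129·exp(−0.94·0.1169) = 0.02804 mg/L.
After input B: C = (39.47·0.02804 + 0.247·1.4) / 39.72 = 0.03657 mg/L.

0.0366 mg/L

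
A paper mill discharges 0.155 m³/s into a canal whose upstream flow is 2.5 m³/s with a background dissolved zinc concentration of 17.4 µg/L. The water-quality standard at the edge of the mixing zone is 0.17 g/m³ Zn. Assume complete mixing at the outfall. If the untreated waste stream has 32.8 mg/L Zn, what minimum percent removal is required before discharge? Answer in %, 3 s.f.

17.4 µg/L = 0.0174 mg/L.
Mass balance: 0.17·2.655 = 0.155·Cₑ + 2.5·0.0174.
Cₑ = (0.4513 − 0.0435) / 0.155 = 2.631 mg/L.
Required removal = 1 − 2.631/32.8 = 91.98 %.

92.0 %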